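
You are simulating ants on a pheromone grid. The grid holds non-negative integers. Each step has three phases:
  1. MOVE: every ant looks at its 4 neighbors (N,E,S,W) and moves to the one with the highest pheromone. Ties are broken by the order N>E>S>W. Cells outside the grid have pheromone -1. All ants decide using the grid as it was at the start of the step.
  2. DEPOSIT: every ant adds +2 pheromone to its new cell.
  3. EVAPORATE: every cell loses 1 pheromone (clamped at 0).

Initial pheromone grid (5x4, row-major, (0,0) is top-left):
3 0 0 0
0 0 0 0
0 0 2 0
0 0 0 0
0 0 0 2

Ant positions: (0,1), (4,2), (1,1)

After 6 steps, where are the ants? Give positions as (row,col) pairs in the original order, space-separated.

Step 1: ant0:(0,1)->W->(0,0) | ant1:(4,2)->E->(4,3) | ant2:(1,1)->N->(0,1)
  grid max=4 at (0,0)
Step 2: ant0:(0,0)->E->(0,1) | ant1:(4,3)->N->(3,3) | ant2:(0,1)->W->(0,0)
  grid max=5 at (0,0)
Step 3: ant0:(0,1)->W->(0,0) | ant1:(3,3)->S->(4,3) | ant2:(0,0)->E->(0,1)
  grid max=6 at (0,0)
Step 4: ant0:(0,0)->E->(0,1) | ant1:(4,3)->N->(3,3) | ant2:(0,1)->W->(0,0)
  grid max=7 at (0,0)
Step 5: ant0:(0,1)->W->(0,0) | ant1:(3,3)->S->(4,3) | ant2:(0,0)->E->(0,1)
  grid max=8 at (0,0)
Step 6: ant0:(0,0)->E->(0,1) | ant1:(4,3)->N->(3,3) | ant2:(0,1)->W->(0,0)
  grid max=9 at (0,0)

(0,1) (3,3) (0,0)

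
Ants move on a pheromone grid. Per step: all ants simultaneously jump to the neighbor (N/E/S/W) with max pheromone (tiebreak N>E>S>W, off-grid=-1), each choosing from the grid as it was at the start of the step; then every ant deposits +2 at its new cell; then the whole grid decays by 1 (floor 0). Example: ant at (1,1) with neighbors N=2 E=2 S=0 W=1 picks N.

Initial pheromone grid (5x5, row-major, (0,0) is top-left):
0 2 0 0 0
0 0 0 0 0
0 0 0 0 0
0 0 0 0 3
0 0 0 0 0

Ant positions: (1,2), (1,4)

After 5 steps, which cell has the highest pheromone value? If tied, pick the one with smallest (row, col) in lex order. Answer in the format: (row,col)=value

Step 1: ant0:(1,2)->N->(0,2) | ant1:(1,4)->N->(0,4)
  grid max=2 at (3,4)
Step 2: ant0:(0,2)->W->(0,1) | ant1:(0,4)->S->(1,4)
  grid max=2 at (0,1)
Step 3: ant0:(0,1)->E->(0,2) | ant1:(1,4)->N->(0,4)
  grid max=1 at (0,1)
Step 4: ant0:(0,2)->W->(0,1) | ant1:(0,4)->S->(1,4)
  grid max=2 at (0,1)
Step 5: ant0:(0,1)->E->(0,2) | ant1:(1,4)->N->(0,4)
  grid max=1 at (0,1)
Final grid:
  0 1 1 0 1
  0 0 0 0 0
  0 0 0 0 0
  0 0 0 0 0
  0 0 0 0 0
Max pheromone 1 at (0,1)

Answer: (0,1)=1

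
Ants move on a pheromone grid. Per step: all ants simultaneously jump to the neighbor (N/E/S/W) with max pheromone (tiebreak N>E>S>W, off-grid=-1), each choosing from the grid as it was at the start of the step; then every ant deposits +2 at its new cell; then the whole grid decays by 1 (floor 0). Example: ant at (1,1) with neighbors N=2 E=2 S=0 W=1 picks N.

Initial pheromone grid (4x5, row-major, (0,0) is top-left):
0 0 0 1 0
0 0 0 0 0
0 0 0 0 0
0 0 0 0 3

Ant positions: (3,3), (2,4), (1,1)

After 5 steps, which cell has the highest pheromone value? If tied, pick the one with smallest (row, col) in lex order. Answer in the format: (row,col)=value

Answer: (3,4)=10

Derivation:
Step 1: ant0:(3,3)->E->(3,4) | ant1:(2,4)->S->(3,4) | ant2:(1,1)->N->(0,1)
  grid max=6 at (3,4)
Step 2: ant0:(3,4)->N->(2,4) | ant1:(3,4)->N->(2,4) | ant2:(0,1)->E->(0,2)
  grid max=5 at (3,4)
Step 3: ant0:(2,4)->S->(3,4) | ant1:(2,4)->S->(3,4) | ant2:(0,2)->E->(0,3)
  grid max=8 at (3,4)
Step 4: ant0:(3,4)->N->(2,4) | ant1:(3,4)->N->(2,4) | ant2:(0,3)->E->(0,4)
  grid max=7 at (3,4)
Step 5: ant0:(2,4)->S->(3,4) | ant1:(2,4)->S->(3,4) | ant2:(0,4)->S->(1,4)
  grid max=10 at (3,4)
Final grid:
  0 0 0 0 0
  0 0 0 0 1
  0 0 0 0 4
  0 0 0 0 10
Max pheromone 10 at (3,4)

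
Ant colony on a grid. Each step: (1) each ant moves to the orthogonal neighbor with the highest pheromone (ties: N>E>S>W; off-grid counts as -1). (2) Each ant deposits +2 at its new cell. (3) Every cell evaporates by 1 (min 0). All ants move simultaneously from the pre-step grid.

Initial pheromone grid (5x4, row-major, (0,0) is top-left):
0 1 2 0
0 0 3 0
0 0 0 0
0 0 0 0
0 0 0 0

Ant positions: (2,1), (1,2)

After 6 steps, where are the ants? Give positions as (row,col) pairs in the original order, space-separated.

Step 1: ant0:(2,1)->N->(1,1) | ant1:(1,2)->N->(0,2)
  grid max=3 at (0,2)
Step 2: ant0:(1,1)->E->(1,2) | ant1:(0,2)->S->(1,2)
  grid max=5 at (1,2)
Step 3: ant0:(1,2)->N->(0,2) | ant1:(1,2)->N->(0,2)
  grid max=5 at (0,2)
Step 4: ant0:(0,2)->S->(1,2) | ant1:(0,2)->S->(1,2)
  grid max=7 at (1,2)
Step 5: ant0:(1,2)->N->(0,2) | ant1:(1,2)->N->(0,2)
  grid max=7 at (0,2)
Step 6: ant0:(0,2)->S->(1,2) | ant1:(0,2)->S->(1,2)
  grid max=9 at (1,2)

(1,2) (1,2)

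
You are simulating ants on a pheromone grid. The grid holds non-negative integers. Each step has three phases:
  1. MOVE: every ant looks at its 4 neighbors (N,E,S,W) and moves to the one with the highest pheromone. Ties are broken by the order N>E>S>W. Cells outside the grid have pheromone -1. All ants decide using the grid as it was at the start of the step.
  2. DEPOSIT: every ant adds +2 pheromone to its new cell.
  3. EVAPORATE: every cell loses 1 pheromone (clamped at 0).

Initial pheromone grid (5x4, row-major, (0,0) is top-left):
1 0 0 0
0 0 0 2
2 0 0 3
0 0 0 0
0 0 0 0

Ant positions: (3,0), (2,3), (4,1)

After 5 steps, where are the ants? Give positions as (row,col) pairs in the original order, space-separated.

Step 1: ant0:(3,0)->N->(2,0) | ant1:(2,3)->N->(1,3) | ant2:(4,1)->N->(3,1)
  grid max=3 at (1,3)
Step 2: ant0:(2,0)->N->(1,0) | ant1:(1,3)->S->(2,3) | ant2:(3,1)->N->(2,1)
  grid max=3 at (2,3)
Step 3: ant0:(1,0)->S->(2,0) | ant1:(2,3)->N->(1,3) | ant2:(2,1)->W->(2,0)
  grid max=5 at (2,0)
Step 4: ant0:(2,0)->N->(1,0) | ant1:(1,3)->S->(2,3) | ant2:(2,0)->N->(1,0)
  grid max=4 at (2,0)
Step 5: ant0:(1,0)->S->(2,0) | ant1:(2,3)->N->(1,3) | ant2:(1,0)->S->(2,0)
  grid max=7 at (2,0)

(2,0) (1,3) (2,0)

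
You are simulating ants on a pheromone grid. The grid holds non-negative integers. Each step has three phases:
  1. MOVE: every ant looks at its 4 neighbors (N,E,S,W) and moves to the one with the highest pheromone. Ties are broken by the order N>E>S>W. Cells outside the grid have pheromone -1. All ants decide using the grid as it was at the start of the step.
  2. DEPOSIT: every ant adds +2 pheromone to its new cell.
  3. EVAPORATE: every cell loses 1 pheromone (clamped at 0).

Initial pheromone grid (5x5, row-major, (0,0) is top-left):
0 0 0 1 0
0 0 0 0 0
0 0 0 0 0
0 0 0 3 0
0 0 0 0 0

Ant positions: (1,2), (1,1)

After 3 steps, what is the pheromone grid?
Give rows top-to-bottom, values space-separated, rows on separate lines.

After step 1: ants at (0,2),(0,1)
  0 1 1 0 0
  0 0 0 0 0
  0 0 0 0 0
  0 0 0 2 0
  0 0 0 0 0
After step 2: ants at (0,1),(0,2)
  0 2 2 0 0
  0 0 0 0 0
  0 0 0 0 0
  0 0 0 1 0
  0 0 0 0 0
After step 3: ants at (0,2),(0,1)
  0 3 3 0 0
  0 0 0 0 0
  0 0 0 0 0
  0 0 0 0 0
  0 0 0 0 0

0 3 3 0 0
0 0 0 0 0
0 0 0 0 0
0 0 0 0 0
0 0 0 0 0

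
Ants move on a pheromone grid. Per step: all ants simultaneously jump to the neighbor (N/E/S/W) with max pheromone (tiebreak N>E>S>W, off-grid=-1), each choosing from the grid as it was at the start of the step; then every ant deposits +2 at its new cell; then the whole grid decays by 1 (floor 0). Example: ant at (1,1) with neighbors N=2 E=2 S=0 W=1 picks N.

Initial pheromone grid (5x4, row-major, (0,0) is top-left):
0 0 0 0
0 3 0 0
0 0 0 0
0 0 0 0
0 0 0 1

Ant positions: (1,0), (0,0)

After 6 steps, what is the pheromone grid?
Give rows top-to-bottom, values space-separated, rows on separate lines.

After step 1: ants at (1,1),(0,1)
  0 1 0 0
  0 4 0 0
  0 0 0 0
  0 0 0 0
  0 0 0 0
After step 2: ants at (0,1),(1,1)
  0 2 0 0
  0 5 0 0
  0 0 0 0
  0 0 0 0
  0 0 0 0
After step 3: ants at (1,1),(0,1)
  0 3 0 0
  0 6 0 0
  0 0 0 0
  0 0 0 0
  0 0 0 0
After step 4: ants at (0,1),(1,1)
  0 4 0 0
  0 7 0 0
  0 0 0 0
  0 0 0 0
  0 0 0 0
After step 5: ants at (1,1),(0,1)
  0 5 0 0
  0 8 0 0
  0 0 0 0
  0 0 0 0
  0 0 0 0
After step 6: ants at (0,1),(1,1)
  0 6 0 0
  0 9 0 0
  0 0 0 0
  0 0 0 0
  0 0 0 0

0 6 0 0
0 9 0 0
0 0 0 0
0 0 0 0
0 0 0 0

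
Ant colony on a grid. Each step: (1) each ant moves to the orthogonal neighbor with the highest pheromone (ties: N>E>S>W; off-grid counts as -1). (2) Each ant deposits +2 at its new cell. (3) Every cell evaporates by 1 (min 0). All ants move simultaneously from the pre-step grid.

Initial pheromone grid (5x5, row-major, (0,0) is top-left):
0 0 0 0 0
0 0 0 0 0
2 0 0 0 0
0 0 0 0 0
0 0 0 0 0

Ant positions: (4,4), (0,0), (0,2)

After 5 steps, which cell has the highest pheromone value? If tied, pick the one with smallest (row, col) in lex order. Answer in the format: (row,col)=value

Answer: (1,4)=7

Derivation:
Step 1: ant0:(4,4)->N->(3,4) | ant1:(0,0)->E->(0,1) | ant2:(0,2)->E->(0,3)
  grid max=1 at (0,1)
Step 2: ant0:(3,4)->N->(2,4) | ant1:(0,1)->E->(0,2) | ant2:(0,3)->E->(0,4)
  grid max=1 at (0,2)
Step 3: ant0:(2,4)->N->(1,4) | ant1:(0,2)->E->(0,3) | ant2:(0,4)->S->(1,4)
  grid max=3 at (1,4)
Step 4: ant0:(1,4)->N->(0,4) | ant1:(0,3)->E->(0,4) | ant2:(1,4)->N->(0,4)
  grid max=5 at (0,4)
Step 5: ant0:(0,4)->S->(1,4) | ant1:(0,4)->S->(1,4) | ant2:(0,4)->S->(1,4)
  grid max=7 at (1,4)
Final grid:
  0 0 0 0 4
  0 0 0 0 7
  0 0 0 0 0
  0 0 0 0 0
  0 0 0 0 0
Max pheromone 7 at (1,4)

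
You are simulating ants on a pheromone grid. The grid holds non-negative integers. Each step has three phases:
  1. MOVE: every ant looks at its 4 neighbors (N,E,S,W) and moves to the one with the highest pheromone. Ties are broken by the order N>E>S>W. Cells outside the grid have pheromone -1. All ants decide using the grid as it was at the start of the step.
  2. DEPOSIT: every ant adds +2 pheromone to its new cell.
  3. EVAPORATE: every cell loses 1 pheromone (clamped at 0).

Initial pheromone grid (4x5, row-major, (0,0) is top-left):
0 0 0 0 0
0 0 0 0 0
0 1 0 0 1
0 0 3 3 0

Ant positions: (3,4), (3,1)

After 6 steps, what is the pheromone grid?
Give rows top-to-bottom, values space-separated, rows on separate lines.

After step 1: ants at (3,3),(3,2)
  0 0 0 0 0
  0 0 0 0 0
  0 0 0 0 0
  0 0 4 4 0
After step 2: ants at (3,2),(3,3)
  0 0 0 0 0
  0 0 0 0 0
  0 0 0 0 0
  0 0 5 5 0
After step 3: ants at (3,3),(3,2)
  0 0 0 0 0
  0 0 0 0 0
  0 0 0 0 0
  0 0 6 6 0
After step 4: ants at (3,2),(3,3)
  0 0 0 0 0
  0 0 0 0 0
  0 0 0 0 0
  0 0 7 7 0
After step 5: ants at (3,3),(3,2)
  0 0 0 0 0
  0 0 0 0 0
  0 0 0 0 0
  0 0 8 8 0
After step 6: ants at (3,2),(3,3)
  0 0 0 0 0
  0 0 0 0 0
  0 0 0 0 0
  0 0 9 9 0

0 0 0 0 0
0 0 0 0 0
0 0 0 0 0
0 0 9 9 0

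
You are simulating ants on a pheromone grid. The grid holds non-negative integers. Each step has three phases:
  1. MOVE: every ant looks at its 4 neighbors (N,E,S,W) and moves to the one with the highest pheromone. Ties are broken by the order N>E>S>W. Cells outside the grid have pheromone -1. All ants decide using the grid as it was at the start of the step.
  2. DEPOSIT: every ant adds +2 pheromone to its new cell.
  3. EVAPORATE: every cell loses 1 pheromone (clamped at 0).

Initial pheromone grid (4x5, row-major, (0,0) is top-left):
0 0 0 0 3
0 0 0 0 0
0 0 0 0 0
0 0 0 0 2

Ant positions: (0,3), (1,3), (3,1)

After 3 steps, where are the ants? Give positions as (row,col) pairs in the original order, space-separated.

Step 1: ant0:(0,3)->E->(0,4) | ant1:(1,3)->N->(0,3) | ant2:(3,1)->N->(2,1)
  grid max=4 at (0,4)
Step 2: ant0:(0,4)->W->(0,3) | ant1:(0,3)->E->(0,4) | ant2:(2,1)->N->(1,1)
  grid max=5 at (0,4)
Step 3: ant0:(0,3)->E->(0,4) | ant1:(0,4)->W->(0,3) | ant2:(1,1)->N->(0,1)
  grid max=6 at (0,4)

(0,4) (0,3) (0,1)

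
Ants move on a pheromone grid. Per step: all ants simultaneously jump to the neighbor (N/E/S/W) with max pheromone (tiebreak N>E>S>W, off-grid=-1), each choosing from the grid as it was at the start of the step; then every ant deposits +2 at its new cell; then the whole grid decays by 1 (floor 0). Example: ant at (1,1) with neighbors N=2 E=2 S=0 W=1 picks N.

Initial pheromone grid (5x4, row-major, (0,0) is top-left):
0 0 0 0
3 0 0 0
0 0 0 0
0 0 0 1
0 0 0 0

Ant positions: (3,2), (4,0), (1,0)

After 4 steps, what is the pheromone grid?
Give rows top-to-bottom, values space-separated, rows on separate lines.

After step 1: ants at (3,3),(3,0),(0,0)
  1 0 0 0
  2 0 0 0
  0 0 0 0
  1 0 0 2
  0 0 0 0
After step 2: ants at (2,3),(2,0),(1,0)
  0 0 0 0
  3 0 0 0
  1 0 0 1
  0 0 0 1
  0 0 0 0
After step 3: ants at (3,3),(1,0),(2,0)
  0 0 0 0
  4 0 0 0
  2 0 0 0
  0 0 0 2
  0 0 0 0
After step 4: ants at (2,3),(2,0),(1,0)
  0 0 0 0
  5 0 0 0
  3 0 0 1
  0 0 0 1
  0 0 0 0

0 0 0 0
5 0 0 0
3 0 0 1
0 0 0 1
0 0 0 0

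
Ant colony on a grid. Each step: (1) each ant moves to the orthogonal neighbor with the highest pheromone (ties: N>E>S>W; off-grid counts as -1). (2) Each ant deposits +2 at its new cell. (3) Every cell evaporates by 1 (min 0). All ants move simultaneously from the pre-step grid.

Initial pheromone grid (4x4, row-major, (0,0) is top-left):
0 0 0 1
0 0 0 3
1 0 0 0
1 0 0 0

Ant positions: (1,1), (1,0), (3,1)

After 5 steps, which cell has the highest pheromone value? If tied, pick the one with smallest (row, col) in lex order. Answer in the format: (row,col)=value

Step 1: ant0:(1,1)->N->(0,1) | ant1:(1,0)->S->(2,0) | ant2:(3,1)->W->(3,0)
  grid max=2 at (1,3)
Step 2: ant0:(0,1)->E->(0,2) | ant1:(2,0)->S->(3,0) | ant2:(3,0)->N->(2,0)
  grid max=3 at (2,0)
Step 3: ant0:(0,2)->E->(0,3) | ant1:(3,0)->N->(2,0) | ant2:(2,0)->S->(3,0)
  grid max=4 at (2,0)
Step 4: ant0:(0,3)->S->(1,3) | ant1:(2,0)->S->(3,0) | ant2:(3,0)->N->(2,0)
  grid max=5 at (2,0)
Step 5: ant0:(1,3)->N->(0,3) | ant1:(3,0)->N->(2,0) | ant2:(2,0)->S->(3,0)
  grid max=6 at (2,0)
Final grid:
  0 0 0 1
  0 0 0 0
  6 0 0 0
  6 0 0 0
Max pheromone 6 at (2,0)

Answer: (2,0)=6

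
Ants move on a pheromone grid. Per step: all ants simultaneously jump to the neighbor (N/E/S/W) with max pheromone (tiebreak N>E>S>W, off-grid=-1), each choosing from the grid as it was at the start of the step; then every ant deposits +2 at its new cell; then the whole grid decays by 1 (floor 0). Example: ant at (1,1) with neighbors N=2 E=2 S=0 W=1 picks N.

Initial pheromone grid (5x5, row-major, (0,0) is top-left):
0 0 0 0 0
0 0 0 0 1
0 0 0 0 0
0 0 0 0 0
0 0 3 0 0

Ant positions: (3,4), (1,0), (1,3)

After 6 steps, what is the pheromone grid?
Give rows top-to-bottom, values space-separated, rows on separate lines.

After step 1: ants at (2,4),(0,0),(1,4)
  1 0 0 0 0
  0 0 0 0 2
  0 0 0 0 1
  0 0 0 0 0
  0 0 2 0 0
After step 2: ants at (1,4),(0,1),(2,4)
  0 1 0 0 0
  0 0 0 0 3
  0 0 0 0 2
  0 0 0 0 0
  0 0 1 0 0
After step 3: ants at (2,4),(0,2),(1,4)
  0 0 1 0 0
  0 0 0 0 4
  0 0 0 0 3
  0 0 0 0 0
  0 0 0 0 0
After step 4: ants at (1,4),(0,3),(2,4)
  0 0 0 1 0
  0 0 0 0 5
  0 0 0 0 4
  0 0 0 0 0
  0 0 0 0 0
After step 5: ants at (2,4),(0,4),(1,4)
  0 0 0 0 1
  0 0 0 0 6
  0 0 0 0 5
  0 0 0 0 0
  0 0 0 0 0
After step 6: ants at (1,4),(1,4),(2,4)
  0 0 0 0 0
  0 0 0 0 9
  0 0 0 0 6
  0 0 0 0 0
  0 0 0 0 0

0 0 0 0 0
0 0 0 0 9
0 0 0 0 6
0 0 0 0 0
0 0 0 0 0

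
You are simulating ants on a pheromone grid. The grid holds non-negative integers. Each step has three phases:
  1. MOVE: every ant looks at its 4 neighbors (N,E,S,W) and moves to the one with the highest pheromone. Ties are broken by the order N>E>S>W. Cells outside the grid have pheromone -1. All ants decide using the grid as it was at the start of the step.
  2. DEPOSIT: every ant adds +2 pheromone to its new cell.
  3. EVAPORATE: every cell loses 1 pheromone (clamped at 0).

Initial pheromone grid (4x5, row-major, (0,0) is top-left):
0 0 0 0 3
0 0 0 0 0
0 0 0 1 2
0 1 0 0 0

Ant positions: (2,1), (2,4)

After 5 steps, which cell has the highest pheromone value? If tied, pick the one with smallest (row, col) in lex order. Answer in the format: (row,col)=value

Answer: (2,3)=2

Derivation:
Step 1: ant0:(2,1)->S->(3,1) | ant1:(2,4)->W->(2,3)
  grid max=2 at (0,4)
Step 2: ant0:(3,1)->N->(2,1) | ant1:(2,3)->E->(2,4)
  grid max=2 at (2,4)
Step 3: ant0:(2,1)->S->(3,1) | ant1:(2,4)->W->(2,3)
  grid max=2 at (2,3)
Step 4: ant0:(3,1)->N->(2,1) | ant1:(2,3)->E->(2,4)
  grid max=2 at (2,4)
Step 5: ant0:(2,1)->S->(3,1) | ant1:(2,4)->W->(2,3)
  grid max=2 at (2,3)
Final grid:
  0 0 0 0 0
  0 0 0 0 0
  0 0 0 2 1
  0 2 0 0 0
Max pheromone 2 at (2,3)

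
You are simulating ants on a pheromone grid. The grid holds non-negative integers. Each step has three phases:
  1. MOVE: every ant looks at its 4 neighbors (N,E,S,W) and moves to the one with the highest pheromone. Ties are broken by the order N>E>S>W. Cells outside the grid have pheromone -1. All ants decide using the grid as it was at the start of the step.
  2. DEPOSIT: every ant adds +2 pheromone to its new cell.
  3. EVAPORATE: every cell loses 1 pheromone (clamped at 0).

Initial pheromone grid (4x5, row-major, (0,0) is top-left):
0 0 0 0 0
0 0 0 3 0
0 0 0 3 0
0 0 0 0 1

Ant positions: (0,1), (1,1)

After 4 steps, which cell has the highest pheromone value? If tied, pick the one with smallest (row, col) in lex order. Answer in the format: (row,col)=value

Step 1: ant0:(0,1)->E->(0,2) | ant1:(1,1)->N->(0,1)
  grid max=2 at (1,3)
Step 2: ant0:(0,2)->W->(0,1) | ant1:(0,1)->E->(0,2)
  grid max=2 at (0,1)
Step 3: ant0:(0,1)->E->(0,2) | ant1:(0,2)->W->(0,1)
  grid max=3 at (0,1)
Step 4: ant0:(0,2)->W->(0,1) | ant1:(0,1)->E->(0,2)
  grid max=4 at (0,1)
Final grid:
  0 4 4 0 0
  0 0 0 0 0
  0 0 0 0 0
  0 0 0 0 0
Max pheromone 4 at (0,1)

Answer: (0,1)=4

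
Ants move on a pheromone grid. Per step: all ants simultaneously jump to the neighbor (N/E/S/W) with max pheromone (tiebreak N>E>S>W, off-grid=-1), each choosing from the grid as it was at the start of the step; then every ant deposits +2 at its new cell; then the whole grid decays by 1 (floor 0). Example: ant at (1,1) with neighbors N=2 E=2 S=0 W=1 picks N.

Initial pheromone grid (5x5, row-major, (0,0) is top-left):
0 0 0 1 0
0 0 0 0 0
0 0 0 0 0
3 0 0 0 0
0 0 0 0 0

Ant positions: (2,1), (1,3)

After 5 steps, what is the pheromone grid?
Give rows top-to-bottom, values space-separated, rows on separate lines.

After step 1: ants at (1,1),(0,3)
  0 0 0 2 0
  0 1 0 0 0
  0 0 0 0 0
  2 0 0 0 0
  0 0 0 0 0
After step 2: ants at (0,1),(0,4)
  0 1 0 1 1
  0 0 0 0 0
  0 0 0 0 0
  1 0 0 0 0
  0 0 0 0 0
After step 3: ants at (0,2),(0,3)
  0 0 1 2 0
  0 0 0 0 0
  0 0 0 0 0
  0 0 0 0 0
  0 0 0 0 0
After step 4: ants at (0,3),(0,2)
  0 0 2 3 0
  0 0 0 0 0
  0 0 0 0 0
  0 0 0 0 0
  0 0 0 0 0
After step 5: ants at (0,2),(0,3)
  0 0 3 4 0
  0 0 0 0 0
  0 0 0 0 0
  0 0 0 0 0
  0 0 0 0 0

0 0 3 4 0
0 0 0 0 0
0 0 0 0 0
0 0 0 0 0
0 0 0 0 0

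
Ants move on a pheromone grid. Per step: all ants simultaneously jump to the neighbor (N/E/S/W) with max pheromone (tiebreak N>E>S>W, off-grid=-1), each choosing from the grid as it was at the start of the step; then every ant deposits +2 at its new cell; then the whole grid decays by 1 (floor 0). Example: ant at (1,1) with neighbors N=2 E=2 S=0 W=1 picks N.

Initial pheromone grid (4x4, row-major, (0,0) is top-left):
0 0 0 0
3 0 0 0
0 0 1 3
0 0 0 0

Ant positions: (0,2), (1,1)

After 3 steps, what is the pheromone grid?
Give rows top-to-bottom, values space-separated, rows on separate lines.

After step 1: ants at (0,3),(1,0)
  0 0 0 1
  4 0 0 0
  0 0 0 2
  0 0 0 0
After step 2: ants at (1,3),(0,0)
  1 0 0 0
  3 0 0 1
  0 0 0 1
  0 0 0 0
After step 3: ants at (2,3),(1,0)
  0 0 0 0
  4 0 0 0
  0 0 0 2
  0 0 0 0

0 0 0 0
4 0 0 0
0 0 0 2
0 0 0 0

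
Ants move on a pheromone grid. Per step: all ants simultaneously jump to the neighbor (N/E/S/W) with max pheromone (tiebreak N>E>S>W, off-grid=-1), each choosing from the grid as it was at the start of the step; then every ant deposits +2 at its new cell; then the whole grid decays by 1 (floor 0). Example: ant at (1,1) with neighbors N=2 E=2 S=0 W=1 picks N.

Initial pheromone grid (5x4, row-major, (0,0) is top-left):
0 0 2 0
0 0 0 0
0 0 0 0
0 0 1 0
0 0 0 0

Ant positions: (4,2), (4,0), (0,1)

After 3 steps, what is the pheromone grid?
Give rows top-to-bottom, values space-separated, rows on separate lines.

After step 1: ants at (3,2),(3,0),(0,2)
  0 0 3 0
  0 0 0 0
  0 0 0 0
  1 0 2 0
  0 0 0 0
After step 2: ants at (2,2),(2,0),(0,3)
  0 0 2 1
  0 0 0 0
  1 0 1 0
  0 0 1 0
  0 0 0 0
After step 3: ants at (3,2),(1,0),(0,2)
  0 0 3 0
  1 0 0 0
  0 0 0 0
  0 0 2 0
  0 0 0 0

0 0 3 0
1 0 0 0
0 0 0 0
0 0 2 0
0 0 0 0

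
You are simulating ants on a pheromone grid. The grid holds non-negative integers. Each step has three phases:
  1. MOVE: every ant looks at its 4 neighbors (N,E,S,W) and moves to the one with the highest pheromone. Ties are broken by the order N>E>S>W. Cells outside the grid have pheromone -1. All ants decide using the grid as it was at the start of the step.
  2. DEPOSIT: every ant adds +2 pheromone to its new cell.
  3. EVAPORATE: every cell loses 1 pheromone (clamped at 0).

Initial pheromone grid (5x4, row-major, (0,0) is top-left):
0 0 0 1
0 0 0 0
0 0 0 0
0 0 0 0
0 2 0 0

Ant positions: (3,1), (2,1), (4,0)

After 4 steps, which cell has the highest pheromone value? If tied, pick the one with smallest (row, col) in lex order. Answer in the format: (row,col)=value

Answer: (4,1)=6

Derivation:
Step 1: ant0:(3,1)->S->(4,1) | ant1:(2,1)->N->(1,1) | ant2:(4,0)->E->(4,1)
  grid max=5 at (4,1)
Step 2: ant0:(4,1)->N->(3,1) | ant1:(1,1)->N->(0,1) | ant2:(4,1)->N->(3,1)
  grid max=4 at (4,1)
Step 3: ant0:(3,1)->S->(4,1) | ant1:(0,1)->E->(0,2) | ant2:(3,1)->S->(4,1)
  grid max=7 at (4,1)
Step 4: ant0:(4,1)->N->(3,1) | ant1:(0,2)->E->(0,3) | ant2:(4,1)->N->(3,1)
  grid max=6 at (4,1)
Final grid:
  0 0 0 1
  0 0 0 0
  0 0 0 0
  0 5 0 0
  0 6 0 0
Max pheromone 6 at (4,1)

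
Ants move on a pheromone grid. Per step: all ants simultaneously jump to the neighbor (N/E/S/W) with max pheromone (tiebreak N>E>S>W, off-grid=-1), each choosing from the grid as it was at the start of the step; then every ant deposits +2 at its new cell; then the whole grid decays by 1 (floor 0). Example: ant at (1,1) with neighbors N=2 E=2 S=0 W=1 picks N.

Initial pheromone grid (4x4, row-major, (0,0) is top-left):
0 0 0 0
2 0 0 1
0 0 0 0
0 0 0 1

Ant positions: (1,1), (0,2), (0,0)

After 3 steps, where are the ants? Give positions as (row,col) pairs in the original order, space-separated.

Step 1: ant0:(1,1)->W->(1,0) | ant1:(0,2)->E->(0,3) | ant2:(0,0)->S->(1,0)
  grid max=5 at (1,0)
Step 2: ant0:(1,0)->N->(0,0) | ant1:(0,3)->S->(1,3) | ant2:(1,0)->N->(0,0)
  grid max=4 at (1,0)
Step 3: ant0:(0,0)->S->(1,0) | ant1:(1,3)->N->(0,3) | ant2:(0,0)->S->(1,0)
  grid max=7 at (1,0)

(1,0) (0,3) (1,0)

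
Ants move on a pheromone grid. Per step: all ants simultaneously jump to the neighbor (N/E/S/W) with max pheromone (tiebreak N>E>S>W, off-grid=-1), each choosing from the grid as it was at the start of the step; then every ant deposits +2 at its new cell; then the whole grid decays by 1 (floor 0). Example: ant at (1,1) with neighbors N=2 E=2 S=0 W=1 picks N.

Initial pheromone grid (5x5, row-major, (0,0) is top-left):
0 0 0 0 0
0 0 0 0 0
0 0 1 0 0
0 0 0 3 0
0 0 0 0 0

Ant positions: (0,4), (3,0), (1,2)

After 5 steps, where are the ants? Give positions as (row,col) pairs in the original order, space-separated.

Step 1: ant0:(0,4)->S->(1,4) | ant1:(3,0)->N->(2,0) | ant2:(1,2)->S->(2,2)
  grid max=2 at (2,2)
Step 2: ant0:(1,4)->N->(0,4) | ant1:(2,0)->N->(1,0) | ant2:(2,2)->N->(1,2)
  grid max=1 at (0,4)
Step 3: ant0:(0,4)->S->(1,4) | ant1:(1,0)->N->(0,0) | ant2:(1,2)->S->(2,2)
  grid max=2 at (2,2)
Step 4: ant0:(1,4)->N->(0,4) | ant1:(0,0)->E->(0,1) | ant2:(2,2)->N->(1,2)
  grid max=1 at (0,1)
Step 5: ant0:(0,4)->S->(1,4) | ant1:(0,1)->E->(0,2) | ant2:(1,2)->S->(2,2)
  grid max=2 at (2,2)

(1,4) (0,2) (2,2)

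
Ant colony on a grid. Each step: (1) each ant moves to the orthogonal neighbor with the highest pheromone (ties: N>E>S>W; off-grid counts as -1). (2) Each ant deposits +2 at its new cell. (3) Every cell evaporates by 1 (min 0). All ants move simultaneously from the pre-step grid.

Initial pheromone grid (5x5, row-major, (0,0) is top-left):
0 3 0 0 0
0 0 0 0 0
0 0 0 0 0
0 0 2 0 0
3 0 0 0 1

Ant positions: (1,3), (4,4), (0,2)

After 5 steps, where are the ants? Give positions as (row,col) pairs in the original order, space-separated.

Step 1: ant0:(1,3)->N->(0,3) | ant1:(4,4)->N->(3,4) | ant2:(0,2)->W->(0,1)
  grid max=4 at (0,1)
Step 2: ant0:(0,3)->E->(0,4) | ant1:(3,4)->N->(2,4) | ant2:(0,1)->E->(0,2)
  grid max=3 at (0,1)
Step 3: ant0:(0,4)->S->(1,4) | ant1:(2,4)->N->(1,4) | ant2:(0,2)->W->(0,1)
  grid max=4 at (0,1)
Step 4: ant0:(1,4)->N->(0,4) | ant1:(1,4)->N->(0,4) | ant2:(0,1)->E->(0,2)
  grid max=3 at (0,1)
Step 5: ant0:(0,4)->S->(1,4) | ant1:(0,4)->S->(1,4) | ant2:(0,2)->W->(0,1)
  grid max=5 at (1,4)

(1,4) (1,4) (0,1)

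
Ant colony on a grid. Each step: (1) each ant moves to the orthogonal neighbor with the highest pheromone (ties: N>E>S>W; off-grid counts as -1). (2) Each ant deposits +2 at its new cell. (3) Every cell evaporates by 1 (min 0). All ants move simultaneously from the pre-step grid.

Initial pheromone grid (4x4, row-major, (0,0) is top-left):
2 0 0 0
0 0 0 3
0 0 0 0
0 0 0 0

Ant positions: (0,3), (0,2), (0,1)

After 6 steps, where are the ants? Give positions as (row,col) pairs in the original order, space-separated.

Step 1: ant0:(0,3)->S->(1,3) | ant1:(0,2)->E->(0,3) | ant2:(0,1)->W->(0,0)
  grid max=4 at (1,3)
Step 2: ant0:(1,3)->N->(0,3) | ant1:(0,3)->S->(1,3) | ant2:(0,0)->E->(0,1)
  grid max=5 at (1,3)
Step 3: ant0:(0,3)->S->(1,3) | ant1:(1,3)->N->(0,3) | ant2:(0,1)->W->(0,0)
  grid max=6 at (1,3)
Step 4: ant0:(1,3)->N->(0,3) | ant1:(0,3)->S->(1,3) | ant2:(0,0)->E->(0,1)
  grid max=7 at (1,3)
Step 5: ant0:(0,3)->S->(1,3) | ant1:(1,3)->N->(0,3) | ant2:(0,1)->W->(0,0)
  grid max=8 at (1,3)
Step 6: ant0:(1,3)->N->(0,3) | ant1:(0,3)->S->(1,3) | ant2:(0,0)->E->(0,1)
  grid max=9 at (1,3)

(0,3) (1,3) (0,1)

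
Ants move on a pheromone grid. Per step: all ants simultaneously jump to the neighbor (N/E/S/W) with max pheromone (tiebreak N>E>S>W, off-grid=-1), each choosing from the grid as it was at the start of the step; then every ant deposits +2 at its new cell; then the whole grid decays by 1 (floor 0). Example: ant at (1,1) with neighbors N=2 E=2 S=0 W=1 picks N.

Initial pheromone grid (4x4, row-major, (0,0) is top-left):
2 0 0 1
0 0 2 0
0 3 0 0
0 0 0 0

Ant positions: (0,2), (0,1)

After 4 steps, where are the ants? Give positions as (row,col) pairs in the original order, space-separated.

Step 1: ant0:(0,2)->S->(1,2) | ant1:(0,1)->W->(0,0)
  grid max=3 at (0,0)
Step 2: ant0:(1,2)->N->(0,2) | ant1:(0,0)->E->(0,1)
  grid max=2 at (0,0)
Step 3: ant0:(0,2)->S->(1,2) | ant1:(0,1)->W->(0,0)
  grid max=3 at (0,0)
Step 4: ant0:(1,2)->N->(0,2) | ant1:(0,0)->E->(0,1)
  grid max=2 at (0,0)

(0,2) (0,1)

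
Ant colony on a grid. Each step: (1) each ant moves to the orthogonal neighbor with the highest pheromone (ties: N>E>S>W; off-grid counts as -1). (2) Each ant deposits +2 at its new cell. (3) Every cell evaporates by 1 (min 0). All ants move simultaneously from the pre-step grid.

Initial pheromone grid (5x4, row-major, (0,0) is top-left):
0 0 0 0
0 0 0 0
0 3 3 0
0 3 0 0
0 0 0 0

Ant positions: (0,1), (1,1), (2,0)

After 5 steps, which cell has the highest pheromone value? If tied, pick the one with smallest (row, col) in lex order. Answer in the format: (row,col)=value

Answer: (2,1)=10

Derivation:
Step 1: ant0:(0,1)->E->(0,2) | ant1:(1,1)->S->(2,1) | ant2:(2,0)->E->(2,1)
  grid max=6 at (2,1)
Step 2: ant0:(0,2)->E->(0,3) | ant1:(2,1)->E->(2,2) | ant2:(2,1)->E->(2,2)
  grid max=5 at (2,1)
Step 3: ant0:(0,3)->S->(1,3) | ant1:(2,2)->W->(2,1) | ant2:(2,2)->W->(2,1)
  grid max=8 at (2,1)
Step 4: ant0:(1,3)->N->(0,3) | ant1:(2,1)->E->(2,2) | ant2:(2,1)->E->(2,2)
  grid max=7 at (2,1)
Step 5: ant0:(0,3)->S->(1,3) | ant1:(2,2)->W->(2,1) | ant2:(2,2)->W->(2,1)
  grid max=10 at (2,1)
Final grid:
  0 0 0 0
  0 0 0 1
  0 10 6 0
  0 0 0 0
  0 0 0 0
Max pheromone 10 at (2,1)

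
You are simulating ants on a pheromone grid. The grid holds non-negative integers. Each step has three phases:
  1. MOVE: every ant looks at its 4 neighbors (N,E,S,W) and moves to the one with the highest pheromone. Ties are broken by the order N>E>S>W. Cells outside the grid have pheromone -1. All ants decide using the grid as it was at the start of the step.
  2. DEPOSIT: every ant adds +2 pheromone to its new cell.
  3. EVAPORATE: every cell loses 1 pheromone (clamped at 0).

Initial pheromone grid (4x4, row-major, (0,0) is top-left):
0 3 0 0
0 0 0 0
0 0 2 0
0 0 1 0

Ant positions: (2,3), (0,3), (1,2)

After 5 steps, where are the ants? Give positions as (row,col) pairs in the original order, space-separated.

Step 1: ant0:(2,3)->W->(2,2) | ant1:(0,3)->S->(1,3) | ant2:(1,2)->S->(2,2)
  grid max=5 at (2,2)
Step 2: ant0:(2,2)->N->(1,2) | ant1:(1,3)->N->(0,3) | ant2:(2,2)->N->(1,2)
  grid max=4 at (2,2)
Step 3: ant0:(1,2)->S->(2,2) | ant1:(0,3)->S->(1,3) | ant2:(1,2)->S->(2,2)
  grid max=7 at (2,2)
Step 4: ant0:(2,2)->N->(1,2) | ant1:(1,3)->W->(1,2) | ant2:(2,2)->N->(1,2)
  grid max=7 at (1,2)
Step 5: ant0:(1,2)->S->(2,2) | ant1:(1,2)->S->(2,2) | ant2:(1,2)->S->(2,2)
  grid max=11 at (2,2)

(2,2) (2,2) (2,2)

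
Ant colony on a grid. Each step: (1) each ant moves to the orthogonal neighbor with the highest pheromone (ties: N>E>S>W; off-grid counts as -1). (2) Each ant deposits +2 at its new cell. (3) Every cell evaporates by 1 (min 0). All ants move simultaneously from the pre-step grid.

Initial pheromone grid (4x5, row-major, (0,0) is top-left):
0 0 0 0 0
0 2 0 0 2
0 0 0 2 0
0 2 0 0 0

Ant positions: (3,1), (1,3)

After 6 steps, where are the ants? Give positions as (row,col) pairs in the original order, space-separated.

Step 1: ant0:(3,1)->N->(2,1) | ant1:(1,3)->E->(1,4)
  grid max=3 at (1,4)
Step 2: ant0:(2,1)->N->(1,1) | ant1:(1,4)->N->(0,4)
  grid max=2 at (1,1)
Step 3: ant0:(1,1)->N->(0,1) | ant1:(0,4)->S->(1,4)
  grid max=3 at (1,4)
Step 4: ant0:(0,1)->S->(1,1) | ant1:(1,4)->N->(0,4)
  grid max=2 at (1,1)
Step 5: ant0:(1,1)->N->(0,1) | ant1:(0,4)->S->(1,4)
  grid max=3 at (1,4)
Step 6: ant0:(0,1)->S->(1,1) | ant1:(1,4)->N->(0,4)
  grid max=2 at (1,1)

(1,1) (0,4)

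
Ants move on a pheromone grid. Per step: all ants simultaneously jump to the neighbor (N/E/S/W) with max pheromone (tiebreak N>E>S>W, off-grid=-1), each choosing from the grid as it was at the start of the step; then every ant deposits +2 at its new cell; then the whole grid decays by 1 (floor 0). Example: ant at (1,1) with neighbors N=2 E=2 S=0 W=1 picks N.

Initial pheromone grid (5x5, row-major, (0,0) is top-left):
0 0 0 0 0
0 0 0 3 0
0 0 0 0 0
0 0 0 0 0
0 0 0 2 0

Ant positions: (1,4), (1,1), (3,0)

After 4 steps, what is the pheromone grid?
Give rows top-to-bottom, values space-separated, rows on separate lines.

After step 1: ants at (1,3),(0,1),(2,0)
  0 1 0 0 0
  0 0 0 4 0
  1 0 0 0 0
  0 0 0 0 0
  0 0 0 1 0
After step 2: ants at (0,3),(0,2),(1,0)
  0 0 1 1 0
  1 0 0 3 0
  0 0 0 0 0
  0 0 0 0 0
  0 0 0 0 0
After step 3: ants at (1,3),(0,3),(0,0)
  1 0 0 2 0
  0 0 0 4 0
  0 0 0 0 0
  0 0 0 0 0
  0 0 0 0 0
After step 4: ants at (0,3),(1,3),(0,1)
  0 1 0 3 0
  0 0 0 5 0
  0 0 0 0 0
  0 0 0 0 0
  0 0 0 0 0

0 1 0 3 0
0 0 0 5 0
0 0 0 0 0
0 0 0 0 0
0 0 0 0 0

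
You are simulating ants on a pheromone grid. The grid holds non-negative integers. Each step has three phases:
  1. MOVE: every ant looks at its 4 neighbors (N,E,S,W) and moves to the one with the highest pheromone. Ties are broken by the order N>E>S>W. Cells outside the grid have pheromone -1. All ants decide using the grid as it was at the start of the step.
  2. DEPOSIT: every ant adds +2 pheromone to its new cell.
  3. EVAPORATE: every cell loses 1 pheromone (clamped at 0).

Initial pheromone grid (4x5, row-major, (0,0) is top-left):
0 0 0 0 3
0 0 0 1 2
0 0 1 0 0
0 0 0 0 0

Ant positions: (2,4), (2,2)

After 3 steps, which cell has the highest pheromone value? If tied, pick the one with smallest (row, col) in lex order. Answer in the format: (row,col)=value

Step 1: ant0:(2,4)->N->(1,4) | ant1:(2,2)->N->(1,2)
  grid max=3 at (1,4)
Step 2: ant0:(1,4)->N->(0,4) | ant1:(1,2)->N->(0,2)
  grid max=3 at (0,4)
Step 3: ant0:(0,4)->S->(1,4) | ant1:(0,2)->E->(0,3)
  grid max=3 at (1,4)
Final grid:
  0 0 0 1 2
  0 0 0 0 3
  0 0 0 0 0
  0 0 0 0 0
Max pheromone 3 at (1,4)

Answer: (1,4)=3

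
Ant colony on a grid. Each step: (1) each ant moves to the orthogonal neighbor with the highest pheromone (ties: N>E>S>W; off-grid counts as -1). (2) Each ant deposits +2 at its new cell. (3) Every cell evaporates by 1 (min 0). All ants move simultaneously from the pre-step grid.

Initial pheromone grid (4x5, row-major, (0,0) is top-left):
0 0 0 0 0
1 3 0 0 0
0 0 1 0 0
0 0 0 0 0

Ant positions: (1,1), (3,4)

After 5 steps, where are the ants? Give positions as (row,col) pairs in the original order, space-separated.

Step 1: ant0:(1,1)->W->(1,0) | ant1:(3,4)->N->(2,4)
  grid max=2 at (1,0)
Step 2: ant0:(1,0)->E->(1,1) | ant1:(2,4)->N->(1,4)
  grid max=3 at (1,1)
Step 3: ant0:(1,1)->W->(1,0) | ant1:(1,4)->N->(0,4)
  grid max=2 at (1,0)
Step 4: ant0:(1,0)->E->(1,1) | ant1:(0,4)->S->(1,4)
  grid max=3 at (1,1)
Step 5: ant0:(1,1)->W->(1,0) | ant1:(1,4)->N->(0,4)
  grid max=2 at (1,0)

(1,0) (0,4)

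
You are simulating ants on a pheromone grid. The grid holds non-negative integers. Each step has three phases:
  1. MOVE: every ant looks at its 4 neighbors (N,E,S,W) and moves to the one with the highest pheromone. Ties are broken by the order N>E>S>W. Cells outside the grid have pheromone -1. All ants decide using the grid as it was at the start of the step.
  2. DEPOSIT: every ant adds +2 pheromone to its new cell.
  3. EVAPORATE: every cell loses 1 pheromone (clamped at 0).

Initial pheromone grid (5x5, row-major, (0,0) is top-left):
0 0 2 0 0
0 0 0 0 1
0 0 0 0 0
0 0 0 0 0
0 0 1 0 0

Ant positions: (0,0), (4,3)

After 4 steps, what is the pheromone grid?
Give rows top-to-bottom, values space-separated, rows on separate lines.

After step 1: ants at (0,1),(4,2)
  0 1 1 0 0
  0 0 0 0 0
  0 0 0 0 0
  0 0 0 0 0
  0 0 2 0 0
After step 2: ants at (0,2),(3,2)
  0 0 2 0 0
  0 0 0 0 0
  0 0 0 0 0
  0 0 1 0 0
  0 0 1 0 0
After step 3: ants at (0,3),(4,2)
  0 0 1 1 0
  0 0 0 0 0
  0 0 0 0 0
  0 0 0 0 0
  0 0 2 0 0
After step 4: ants at (0,2),(3,2)
  0 0 2 0 0
  0 0 0 0 0
  0 0 0 0 0
  0 0 1 0 0
  0 0 1 0 0

0 0 2 0 0
0 0 0 0 0
0 0 0 0 0
0 0 1 0 0
0 0 1 0 0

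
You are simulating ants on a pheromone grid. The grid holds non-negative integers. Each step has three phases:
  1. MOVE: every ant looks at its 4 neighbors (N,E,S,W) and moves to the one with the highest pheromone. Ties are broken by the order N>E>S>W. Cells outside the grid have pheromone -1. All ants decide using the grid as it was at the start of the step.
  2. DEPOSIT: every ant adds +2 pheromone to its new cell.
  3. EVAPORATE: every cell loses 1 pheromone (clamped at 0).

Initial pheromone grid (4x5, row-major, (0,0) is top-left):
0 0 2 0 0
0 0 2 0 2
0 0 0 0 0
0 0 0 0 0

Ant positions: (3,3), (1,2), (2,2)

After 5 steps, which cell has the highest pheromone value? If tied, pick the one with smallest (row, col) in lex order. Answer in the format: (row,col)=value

Step 1: ant0:(3,3)->N->(2,3) | ant1:(1,2)->N->(0,2) | ant2:(2,2)->N->(1,2)
  grid max=3 at (0,2)
Step 2: ant0:(2,3)->N->(1,3) | ant1:(0,2)->S->(1,2) | ant2:(1,2)->N->(0,2)
  grid max=4 at (0,2)
Step 3: ant0:(1,3)->W->(1,2) | ant1:(1,2)->N->(0,2) | ant2:(0,2)->S->(1,2)
  grid max=7 at (1,2)
Step 4: ant0:(1,2)->N->(0,2) | ant1:(0,2)->S->(1,2) | ant2:(1,2)->N->(0,2)
  grid max=8 at (0,2)
Step 5: ant0:(0,2)->S->(1,2) | ant1:(1,2)->N->(0,2) | ant2:(0,2)->S->(1,2)
  grid max=11 at (1,2)
Final grid:
  0 0 9 0 0
  0 0 11 0 0
  0 0 0 0 0
  0 0 0 0 0
Max pheromone 11 at (1,2)

Answer: (1,2)=11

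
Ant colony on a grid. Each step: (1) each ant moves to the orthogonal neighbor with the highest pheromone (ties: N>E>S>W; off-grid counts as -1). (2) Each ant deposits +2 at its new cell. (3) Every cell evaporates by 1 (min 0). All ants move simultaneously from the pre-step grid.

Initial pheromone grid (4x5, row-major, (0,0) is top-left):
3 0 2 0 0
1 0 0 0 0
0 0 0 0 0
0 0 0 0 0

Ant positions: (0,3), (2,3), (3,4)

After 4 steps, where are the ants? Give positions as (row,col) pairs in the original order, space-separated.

Step 1: ant0:(0,3)->W->(0,2) | ant1:(2,3)->N->(1,3) | ant2:(3,4)->N->(2,4)
  grid max=3 at (0,2)
Step 2: ant0:(0,2)->E->(0,3) | ant1:(1,3)->N->(0,3) | ant2:(2,4)->N->(1,4)
  grid max=3 at (0,3)
Step 3: ant0:(0,3)->W->(0,2) | ant1:(0,3)->W->(0,2) | ant2:(1,4)->N->(0,4)
  grid max=5 at (0,2)
Step 4: ant0:(0,2)->E->(0,3) | ant1:(0,2)->E->(0,3) | ant2:(0,4)->W->(0,3)
  grid max=7 at (0,3)

(0,3) (0,3) (0,3)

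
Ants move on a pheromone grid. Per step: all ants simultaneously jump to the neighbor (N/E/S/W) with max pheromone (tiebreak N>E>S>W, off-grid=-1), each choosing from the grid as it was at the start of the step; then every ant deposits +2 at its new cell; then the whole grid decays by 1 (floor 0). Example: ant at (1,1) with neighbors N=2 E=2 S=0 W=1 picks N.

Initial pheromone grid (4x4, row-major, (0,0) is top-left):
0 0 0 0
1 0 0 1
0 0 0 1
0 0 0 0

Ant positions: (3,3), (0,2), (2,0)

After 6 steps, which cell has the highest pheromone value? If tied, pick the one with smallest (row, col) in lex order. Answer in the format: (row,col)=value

Answer: (1,3)=7

Derivation:
Step 1: ant0:(3,3)->N->(2,3) | ant1:(0,2)->E->(0,3) | ant2:(2,0)->N->(1,0)
  grid max=2 at (1,0)
Step 2: ant0:(2,3)->N->(1,3) | ant1:(0,3)->S->(1,3) | ant2:(1,0)->N->(0,0)
  grid max=3 at (1,3)
Step 3: ant0:(1,3)->S->(2,3) | ant1:(1,3)->S->(2,3) | ant2:(0,0)->S->(1,0)
  grid max=4 at (2,3)
Step 4: ant0:(2,3)->N->(1,3) | ant1:(2,3)->N->(1,3) | ant2:(1,0)->N->(0,0)
  grid max=5 at (1,3)
Step 5: ant0:(1,3)->S->(2,3) | ant1:(1,3)->S->(2,3) | ant2:(0,0)->S->(1,0)
  grid max=6 at (2,3)
Step 6: ant0:(2,3)->N->(1,3) | ant1:(2,3)->N->(1,3) | ant2:(1,0)->N->(0,0)
  grid max=7 at (1,3)
Final grid:
  1 0 0 0
  1 0 0 7
  0 0 0 5
  0 0 0 0
Max pheromone 7 at (1,3)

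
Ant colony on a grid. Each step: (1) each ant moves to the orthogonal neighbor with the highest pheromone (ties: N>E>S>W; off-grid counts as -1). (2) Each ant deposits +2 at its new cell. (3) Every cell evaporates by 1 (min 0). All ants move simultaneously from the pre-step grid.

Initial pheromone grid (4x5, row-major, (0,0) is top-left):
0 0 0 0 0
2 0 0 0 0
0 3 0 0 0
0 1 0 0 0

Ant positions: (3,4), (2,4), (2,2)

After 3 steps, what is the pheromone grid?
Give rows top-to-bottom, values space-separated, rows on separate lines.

After step 1: ants at (2,4),(1,4),(2,1)
  0 0 0 0 0
  1 0 0 0 1
  0 4 0 0 1
  0 0 0 0 0
After step 2: ants at (1,4),(2,4),(1,1)
  0 0 0 0 0
  0 1 0 0 2
  0 3 0 0 2
  0 0 0 0 0
After step 3: ants at (2,4),(1,4),(2,1)
  0 0 0 0 0
  0 0 0 0 3
  0 4 0 0 3
  0 0 0 0 0

0 0 0 0 0
0 0 0 0 3
0 4 0 0 3
0 0 0 0 0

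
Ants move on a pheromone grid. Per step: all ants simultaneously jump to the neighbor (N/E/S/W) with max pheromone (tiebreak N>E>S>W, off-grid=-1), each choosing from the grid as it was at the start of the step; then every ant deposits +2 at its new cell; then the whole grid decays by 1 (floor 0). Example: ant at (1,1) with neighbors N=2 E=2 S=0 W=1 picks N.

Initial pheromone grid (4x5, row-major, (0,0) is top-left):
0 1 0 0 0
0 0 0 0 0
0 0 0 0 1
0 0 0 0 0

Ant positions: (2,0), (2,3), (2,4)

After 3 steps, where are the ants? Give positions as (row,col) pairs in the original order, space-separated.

Step 1: ant0:(2,0)->N->(1,0) | ant1:(2,3)->E->(2,4) | ant2:(2,4)->N->(1,4)
  grid max=2 at (2,4)
Step 2: ant0:(1,0)->N->(0,0) | ant1:(2,4)->N->(1,4) | ant2:(1,4)->S->(2,4)
  grid max=3 at (2,4)
Step 3: ant0:(0,0)->E->(0,1) | ant1:(1,4)->S->(2,4) | ant2:(2,4)->N->(1,4)
  grid max=4 at (2,4)

(0,1) (2,4) (1,4)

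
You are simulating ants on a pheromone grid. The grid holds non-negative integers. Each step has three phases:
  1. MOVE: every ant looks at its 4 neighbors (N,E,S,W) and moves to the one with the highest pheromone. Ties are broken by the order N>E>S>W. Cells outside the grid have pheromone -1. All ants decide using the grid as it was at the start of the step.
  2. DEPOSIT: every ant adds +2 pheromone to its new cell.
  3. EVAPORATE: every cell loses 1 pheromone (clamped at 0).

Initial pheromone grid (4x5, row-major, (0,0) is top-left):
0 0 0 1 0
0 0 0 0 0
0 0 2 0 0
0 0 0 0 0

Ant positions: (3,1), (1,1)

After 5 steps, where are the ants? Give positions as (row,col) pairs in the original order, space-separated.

Step 1: ant0:(3,1)->N->(2,1) | ant1:(1,1)->N->(0,1)
  grid max=1 at (0,1)
Step 2: ant0:(2,1)->E->(2,2) | ant1:(0,1)->E->(0,2)
  grid max=2 at (2,2)
Step 3: ant0:(2,2)->N->(1,2) | ant1:(0,2)->E->(0,3)
  grid max=1 at (0,3)
Step 4: ant0:(1,2)->S->(2,2) | ant1:(0,3)->E->(0,4)
  grid max=2 at (2,2)
Step 5: ant0:(2,2)->N->(1,2) | ant1:(0,4)->S->(1,4)
  grid max=1 at (1,2)

(1,2) (1,4)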